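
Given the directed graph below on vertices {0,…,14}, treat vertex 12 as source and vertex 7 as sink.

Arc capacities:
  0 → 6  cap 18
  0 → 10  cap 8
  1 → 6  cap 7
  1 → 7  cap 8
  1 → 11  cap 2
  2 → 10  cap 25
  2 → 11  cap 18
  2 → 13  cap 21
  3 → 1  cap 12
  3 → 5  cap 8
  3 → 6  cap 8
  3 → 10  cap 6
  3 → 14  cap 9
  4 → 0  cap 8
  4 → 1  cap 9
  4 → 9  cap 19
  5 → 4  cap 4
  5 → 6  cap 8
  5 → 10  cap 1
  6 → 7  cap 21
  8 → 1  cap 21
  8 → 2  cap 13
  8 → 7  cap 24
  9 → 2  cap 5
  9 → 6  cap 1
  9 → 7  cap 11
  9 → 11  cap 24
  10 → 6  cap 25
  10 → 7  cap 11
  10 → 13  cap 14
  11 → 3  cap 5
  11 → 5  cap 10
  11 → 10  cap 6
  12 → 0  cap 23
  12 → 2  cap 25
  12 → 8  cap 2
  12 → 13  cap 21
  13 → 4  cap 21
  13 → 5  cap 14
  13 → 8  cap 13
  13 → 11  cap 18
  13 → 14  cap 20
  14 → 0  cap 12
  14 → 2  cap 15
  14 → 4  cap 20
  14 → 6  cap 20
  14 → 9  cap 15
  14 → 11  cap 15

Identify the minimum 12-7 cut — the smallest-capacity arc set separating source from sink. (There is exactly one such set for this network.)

augment #1: 12→8→7 push 2
augment #2: 12→0→6→7 push 18
augment #3: 12→0→10→7 push 5
augment #4: 12→2→10→7 push 6
augment #5: 12→13→8→7 push 13
augment #6: 12→2→10→6→7 push 3
augment #7: 12→13→4→1→7 push 8
augment #8: 12→2→13→4→9→7 push 11
max flow = 66; residual-reachable set from 12 gives S-side
cut edges (S→T): {(1,7), (6,7), (9,7), (10,7), (12,8), (13,8)} total cap 66

Min-cut arcs: {(1,7), (6,7), (9,7), (10,7), (12,8), (13,8)} (total capacity 66)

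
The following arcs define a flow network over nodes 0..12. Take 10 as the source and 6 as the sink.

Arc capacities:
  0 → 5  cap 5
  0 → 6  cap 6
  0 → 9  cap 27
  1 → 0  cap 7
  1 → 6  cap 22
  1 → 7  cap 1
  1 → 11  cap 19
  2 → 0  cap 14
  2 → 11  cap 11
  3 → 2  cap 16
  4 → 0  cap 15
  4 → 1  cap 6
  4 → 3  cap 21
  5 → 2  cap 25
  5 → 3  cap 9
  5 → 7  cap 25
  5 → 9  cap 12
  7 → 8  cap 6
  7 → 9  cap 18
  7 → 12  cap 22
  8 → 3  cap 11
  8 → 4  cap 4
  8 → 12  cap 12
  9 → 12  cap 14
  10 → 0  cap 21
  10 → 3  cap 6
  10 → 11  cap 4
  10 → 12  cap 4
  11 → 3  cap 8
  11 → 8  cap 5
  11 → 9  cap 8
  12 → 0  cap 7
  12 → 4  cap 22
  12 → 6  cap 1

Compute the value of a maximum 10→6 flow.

Maximum flow value: 13

augment #1: 10→0→6 bottleneck 6, total now 6
augment #2: 10→12→6 bottleneck 1, total now 7
augment #3: 10→12→4→1→6 bottleneck 3, total now 10
augment #4: 10→11→8→4→1→6 bottleneck 3, total now 13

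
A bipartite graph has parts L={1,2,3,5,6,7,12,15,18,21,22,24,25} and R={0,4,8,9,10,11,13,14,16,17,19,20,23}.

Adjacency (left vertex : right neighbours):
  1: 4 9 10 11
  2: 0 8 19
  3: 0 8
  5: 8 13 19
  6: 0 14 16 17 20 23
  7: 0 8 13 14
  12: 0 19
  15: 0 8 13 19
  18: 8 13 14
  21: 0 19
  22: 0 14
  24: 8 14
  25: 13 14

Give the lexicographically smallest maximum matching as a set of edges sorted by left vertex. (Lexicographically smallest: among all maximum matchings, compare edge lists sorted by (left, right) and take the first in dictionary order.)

Lex-smallest maximum matching: {(1,4), (2,0), (3,8), (5,13), (6,16), (7,14), (12,19)}

|M| = 7 (so the lex-smallest maximum matching has 7 edges)
process left vertices in ascending order; for each, take the smallest-labelled available neighbour that still permits 7 edges overall, or leave it unmatched if none does
lex-smallest matching: {1-4, 2-0, 3-8, 5-13, 6-16, 7-14, 12-19}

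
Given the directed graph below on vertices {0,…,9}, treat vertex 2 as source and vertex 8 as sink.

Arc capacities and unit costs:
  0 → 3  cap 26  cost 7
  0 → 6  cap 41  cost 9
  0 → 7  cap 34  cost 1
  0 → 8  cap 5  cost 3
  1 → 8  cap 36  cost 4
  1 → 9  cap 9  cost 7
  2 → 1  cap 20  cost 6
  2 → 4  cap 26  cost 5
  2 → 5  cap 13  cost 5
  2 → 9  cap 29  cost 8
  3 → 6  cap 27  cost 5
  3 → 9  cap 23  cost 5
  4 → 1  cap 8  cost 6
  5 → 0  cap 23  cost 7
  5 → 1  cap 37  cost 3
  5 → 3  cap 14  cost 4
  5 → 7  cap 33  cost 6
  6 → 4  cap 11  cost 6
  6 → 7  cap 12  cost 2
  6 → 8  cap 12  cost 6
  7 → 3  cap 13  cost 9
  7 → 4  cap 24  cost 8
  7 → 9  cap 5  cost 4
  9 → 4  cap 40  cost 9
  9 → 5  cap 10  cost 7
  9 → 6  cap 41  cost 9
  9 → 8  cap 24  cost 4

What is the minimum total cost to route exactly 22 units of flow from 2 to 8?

shortest-cost path #1: 2→1→8 push 20 @ unit cost 10 (adds 200)
shortest-cost path #2: 2→9→8 push 2 @ unit cost 12 (adds 24)
total cost = 224

Minimum cost for 22 units: 224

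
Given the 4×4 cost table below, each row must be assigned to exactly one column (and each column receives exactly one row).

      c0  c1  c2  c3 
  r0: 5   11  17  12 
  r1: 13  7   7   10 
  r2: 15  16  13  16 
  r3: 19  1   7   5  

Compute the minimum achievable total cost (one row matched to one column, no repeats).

one of 2 optimal assignments: row0→col0 (cost 5), row1→col2 (cost 7), row2→col3 (cost 16), row3→col1 (cost 1)
total = 5 + 7 + 16 + 1 = 29

Minimum assignment cost: 29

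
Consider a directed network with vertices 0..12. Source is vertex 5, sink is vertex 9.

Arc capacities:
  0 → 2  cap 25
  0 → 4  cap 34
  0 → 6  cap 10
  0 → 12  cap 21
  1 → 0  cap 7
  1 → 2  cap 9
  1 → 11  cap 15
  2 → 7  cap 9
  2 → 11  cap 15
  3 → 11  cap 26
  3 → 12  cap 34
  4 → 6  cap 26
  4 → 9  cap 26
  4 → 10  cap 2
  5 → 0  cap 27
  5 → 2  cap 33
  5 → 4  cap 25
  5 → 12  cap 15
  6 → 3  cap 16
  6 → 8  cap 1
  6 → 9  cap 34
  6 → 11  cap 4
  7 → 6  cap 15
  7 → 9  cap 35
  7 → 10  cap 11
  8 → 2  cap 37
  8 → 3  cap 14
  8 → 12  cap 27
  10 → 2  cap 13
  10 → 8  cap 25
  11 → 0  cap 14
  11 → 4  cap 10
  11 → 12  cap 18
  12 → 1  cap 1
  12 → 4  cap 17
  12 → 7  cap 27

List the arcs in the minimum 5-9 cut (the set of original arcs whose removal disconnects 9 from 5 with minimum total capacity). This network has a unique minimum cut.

augment #1: 5→4→9 push 25
augment #2: 5→0→4→9 push 1
augment #3: 5→0→6→9 push 10
augment #4: 5→2→7→9 push 9
augment #5: 5→12→7→9 push 15
augment #6: 5→0→4→6→9 push 16
augment #7: 5→2→11→4→6→9 push 8
augment #8: 5→2→11→12→7→9 push 7
max flow = 91; residual-reachable set from 5 gives S-side
cut edges (S→T): {(2,7), (2,11), (5,0), (5,4), (5,12)} total cap 91

Min-cut arcs: {(2,7), (2,11), (5,0), (5,4), (5,12)} (total capacity 91)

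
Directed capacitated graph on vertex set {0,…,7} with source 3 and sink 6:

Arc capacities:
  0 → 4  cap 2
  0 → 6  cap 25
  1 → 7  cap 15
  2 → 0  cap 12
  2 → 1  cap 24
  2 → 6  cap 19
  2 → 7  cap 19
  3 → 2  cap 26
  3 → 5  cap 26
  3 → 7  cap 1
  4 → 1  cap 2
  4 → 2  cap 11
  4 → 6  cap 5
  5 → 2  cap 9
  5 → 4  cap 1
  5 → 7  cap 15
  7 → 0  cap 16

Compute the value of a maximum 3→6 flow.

augment #1: 3→2→6 bottleneck 19, total now 19
augment #2: 3→2→0→6 bottleneck 7, total now 26
augment #3: 3→5→4→6 bottleneck 1, total now 27
augment #4: 3→7→0→6 bottleneck 1, total now 28
augment #5: 3→5→2→0→6 bottleneck 5, total now 33
augment #6: 3→5→7→0→6 bottleneck 12, total now 45
augment #7: 3→5→7→0→4→6 bottleneck 2, total now 47

Maximum flow value: 47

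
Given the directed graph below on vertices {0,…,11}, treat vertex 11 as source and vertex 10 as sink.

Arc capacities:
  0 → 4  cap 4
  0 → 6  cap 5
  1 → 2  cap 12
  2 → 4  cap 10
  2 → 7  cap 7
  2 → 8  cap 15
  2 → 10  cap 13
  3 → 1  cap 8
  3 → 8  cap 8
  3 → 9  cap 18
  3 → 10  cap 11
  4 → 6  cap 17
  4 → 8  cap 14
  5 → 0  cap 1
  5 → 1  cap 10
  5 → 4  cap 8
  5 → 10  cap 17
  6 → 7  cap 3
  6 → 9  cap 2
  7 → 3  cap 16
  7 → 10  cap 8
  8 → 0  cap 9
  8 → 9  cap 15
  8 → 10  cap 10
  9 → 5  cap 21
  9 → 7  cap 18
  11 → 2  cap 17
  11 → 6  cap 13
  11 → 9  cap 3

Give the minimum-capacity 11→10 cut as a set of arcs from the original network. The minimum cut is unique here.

augment #1: 11→2→10 push 13
augment #2: 11→2→7→10 push 4
augment #3: 11→6→7→10 push 3
augment #4: 11→9→5→10 push 3
augment #5: 11→6→9→5→10 push 2
max flow = 25; residual-reachable set from 11 gives S-side
cut edges (S→T): {(6,7), (6,9), (11,2), (11,9)} total cap 25

Min-cut arcs: {(6,7), (6,9), (11,2), (11,9)} (total capacity 25)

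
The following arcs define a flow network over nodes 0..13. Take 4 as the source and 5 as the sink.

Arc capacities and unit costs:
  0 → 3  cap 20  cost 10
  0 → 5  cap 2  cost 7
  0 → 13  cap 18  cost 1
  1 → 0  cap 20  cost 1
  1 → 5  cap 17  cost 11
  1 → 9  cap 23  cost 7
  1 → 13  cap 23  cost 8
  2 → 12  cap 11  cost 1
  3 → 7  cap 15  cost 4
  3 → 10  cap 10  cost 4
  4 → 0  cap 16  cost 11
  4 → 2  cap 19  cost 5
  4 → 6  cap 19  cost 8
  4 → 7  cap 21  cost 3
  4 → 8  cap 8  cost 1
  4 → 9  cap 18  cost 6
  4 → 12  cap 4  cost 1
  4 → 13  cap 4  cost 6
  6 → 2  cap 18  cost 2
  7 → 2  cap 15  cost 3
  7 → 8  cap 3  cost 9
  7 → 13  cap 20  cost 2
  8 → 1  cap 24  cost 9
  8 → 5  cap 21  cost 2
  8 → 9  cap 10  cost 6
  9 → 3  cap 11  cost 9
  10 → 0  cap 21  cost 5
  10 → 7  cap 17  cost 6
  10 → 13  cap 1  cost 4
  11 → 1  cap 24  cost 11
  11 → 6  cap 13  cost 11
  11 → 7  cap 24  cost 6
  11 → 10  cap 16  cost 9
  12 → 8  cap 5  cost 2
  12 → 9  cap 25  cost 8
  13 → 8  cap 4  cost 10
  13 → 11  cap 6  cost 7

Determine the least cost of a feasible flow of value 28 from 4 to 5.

shortest-cost path #1: 4→8→5 push 8 @ unit cost 3 (adds 24)
shortest-cost path #2: 4→12→8→5 push 4 @ unit cost 5 (adds 20)
shortest-cost path #3: 4→2→12→8→5 push 1 @ unit cost 10 (adds 10)
shortest-cost path #4: 4→7→8→5 push 3 @ unit cost 14 (adds 42)
shortest-cost path #5: 4→7→13→8→5 push 4 @ unit cost 17 (adds 68)
shortest-cost path #6: 4→0→5 push 2 @ unit cost 18 (adds 36)
shortest-cost path #7: 4→7→13→11→1→5 push 6 @ unit cost 34 (adds 204)
total cost = 404

Minimum cost for 28 units: 404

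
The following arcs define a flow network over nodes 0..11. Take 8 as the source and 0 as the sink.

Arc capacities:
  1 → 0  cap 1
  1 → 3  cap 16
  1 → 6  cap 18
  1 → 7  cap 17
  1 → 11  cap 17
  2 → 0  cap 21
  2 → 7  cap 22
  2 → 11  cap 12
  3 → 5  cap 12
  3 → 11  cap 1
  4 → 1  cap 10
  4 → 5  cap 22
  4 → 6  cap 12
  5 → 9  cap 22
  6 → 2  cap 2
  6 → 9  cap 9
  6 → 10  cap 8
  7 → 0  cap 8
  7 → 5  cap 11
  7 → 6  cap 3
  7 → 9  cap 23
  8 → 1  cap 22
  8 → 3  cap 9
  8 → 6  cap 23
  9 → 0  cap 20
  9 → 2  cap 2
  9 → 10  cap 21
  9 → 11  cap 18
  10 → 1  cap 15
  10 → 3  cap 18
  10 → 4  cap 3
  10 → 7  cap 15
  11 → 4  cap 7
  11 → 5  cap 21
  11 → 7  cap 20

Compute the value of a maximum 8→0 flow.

augment #1: 8→1→0 bottleneck 1, total now 1
augment #2: 8→1→7→0 bottleneck 8, total now 9
augment #3: 8→6→2→0 bottleneck 2, total now 11
augment #4: 8→6→9→0 bottleneck 9, total now 20
augment #5: 8→1→7→9→0 bottleneck 9, total now 29
augment #6: 8→3→5→9→0 bottleneck 2, total now 31
augment #7: 8→3→5→9→2→0 bottleneck 2, total now 33

Maximum flow value: 33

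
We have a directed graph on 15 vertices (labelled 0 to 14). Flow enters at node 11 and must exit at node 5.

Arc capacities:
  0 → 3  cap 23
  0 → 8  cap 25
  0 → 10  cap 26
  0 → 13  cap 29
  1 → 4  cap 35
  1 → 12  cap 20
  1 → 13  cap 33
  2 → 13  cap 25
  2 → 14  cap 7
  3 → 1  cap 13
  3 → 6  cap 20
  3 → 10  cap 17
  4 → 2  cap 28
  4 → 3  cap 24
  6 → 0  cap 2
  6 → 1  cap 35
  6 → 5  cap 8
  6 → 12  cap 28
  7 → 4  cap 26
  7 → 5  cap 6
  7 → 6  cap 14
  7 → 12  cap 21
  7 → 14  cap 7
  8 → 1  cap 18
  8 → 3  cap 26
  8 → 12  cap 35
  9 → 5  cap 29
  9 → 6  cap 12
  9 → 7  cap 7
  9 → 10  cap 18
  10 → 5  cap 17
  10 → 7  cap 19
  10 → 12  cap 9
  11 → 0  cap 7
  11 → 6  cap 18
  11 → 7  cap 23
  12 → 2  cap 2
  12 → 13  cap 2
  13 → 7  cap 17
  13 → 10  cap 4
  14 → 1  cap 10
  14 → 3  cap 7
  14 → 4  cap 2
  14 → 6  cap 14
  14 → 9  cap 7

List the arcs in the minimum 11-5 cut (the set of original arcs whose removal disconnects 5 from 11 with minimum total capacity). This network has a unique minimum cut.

Min-cut arcs: {(6,5), (7,5), (10,5), (14,9)} (total capacity 38)

augment #1: 11→6→5 push 8
augment #2: 11→7→5 push 6
augment #3: 11→0→10→5 push 7
augment #4: 11→6→0→10→5 push 2
augment #5: 11→7→14→9→5 push 7
augment #6: 11→6→1→13→10→5 push 4
augment #7: 11→7→4→3→10→5 push 4
max flow = 38; residual-reachable set from 11 gives S-side
cut edges (S→T): {(6,5), (7,5), (10,5), (14,9)} total cap 38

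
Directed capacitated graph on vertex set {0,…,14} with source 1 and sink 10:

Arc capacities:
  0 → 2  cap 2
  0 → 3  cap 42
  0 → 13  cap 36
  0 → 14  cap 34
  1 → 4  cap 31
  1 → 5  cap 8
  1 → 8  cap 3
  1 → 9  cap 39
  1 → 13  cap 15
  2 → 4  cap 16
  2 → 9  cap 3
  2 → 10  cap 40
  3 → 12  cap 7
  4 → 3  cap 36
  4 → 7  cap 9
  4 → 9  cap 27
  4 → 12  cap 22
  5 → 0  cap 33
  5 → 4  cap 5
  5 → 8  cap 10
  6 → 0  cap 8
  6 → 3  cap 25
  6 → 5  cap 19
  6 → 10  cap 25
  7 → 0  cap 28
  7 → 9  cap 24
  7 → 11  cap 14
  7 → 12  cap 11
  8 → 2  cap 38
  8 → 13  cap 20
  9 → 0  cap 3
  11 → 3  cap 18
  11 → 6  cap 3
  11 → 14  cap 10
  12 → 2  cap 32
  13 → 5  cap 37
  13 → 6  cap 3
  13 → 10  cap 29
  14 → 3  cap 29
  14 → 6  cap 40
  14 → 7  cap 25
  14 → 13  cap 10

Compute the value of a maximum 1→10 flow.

Maximum flow value: 60

augment #1: 1→13→10 bottleneck 15, total now 15
augment #2: 1→8→2→10 bottleneck 3, total now 18
augment #3: 1→4→12→2→10 bottleneck 22, total now 40
augment #4: 1→5→0→2→10 bottleneck 2, total now 42
augment #5: 1→5→0→13→10 bottleneck 6, total now 48
augment #6: 1→9→0→13→10 bottleneck 3, total now 51
augment #7: 1→4→3→12→2→10 bottleneck 7, total now 58
augment #8: 1→4→7→0→13→10 bottleneck 2, total now 60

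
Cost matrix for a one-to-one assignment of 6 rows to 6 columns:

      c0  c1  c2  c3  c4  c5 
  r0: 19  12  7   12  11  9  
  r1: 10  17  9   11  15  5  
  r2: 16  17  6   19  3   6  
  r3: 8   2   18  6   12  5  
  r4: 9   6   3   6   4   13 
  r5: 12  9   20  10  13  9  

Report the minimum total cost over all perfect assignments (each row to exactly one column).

optimal assignment: row0→col2 (cost 7), row1→col5 (cost 5), row2→col4 (cost 3), row3→col1 (cost 2), row4→col3 (cost 6), row5→col0 (cost 12)
total = 7 + 5 + 3 + 2 + 6 + 12 = 35

Minimum assignment cost: 35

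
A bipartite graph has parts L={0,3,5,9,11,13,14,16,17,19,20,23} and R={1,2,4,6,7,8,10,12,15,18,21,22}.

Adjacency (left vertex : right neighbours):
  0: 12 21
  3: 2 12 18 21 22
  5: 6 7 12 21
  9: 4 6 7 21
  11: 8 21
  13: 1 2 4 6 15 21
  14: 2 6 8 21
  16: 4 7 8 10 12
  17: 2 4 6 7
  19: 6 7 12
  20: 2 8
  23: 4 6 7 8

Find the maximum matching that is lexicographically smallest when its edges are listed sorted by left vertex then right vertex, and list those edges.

Lex-smallest maximum matching: {(0,12), (3,18), (5,6), (9,4), (11,8), (13,1), (14,21), (16,10), (17,2), (19,7)}

|M| = 10 (so the lex-smallest maximum matching has 10 edges)
process left vertices in ascending order; for each, take the smallest-labelled available neighbour that still permits 10 edges overall, or leave it unmatched if none does
lex-smallest matching: {0-12, 3-18, 5-6, 9-4, 11-8, 13-1, 14-21, 16-10, 17-2, 19-7}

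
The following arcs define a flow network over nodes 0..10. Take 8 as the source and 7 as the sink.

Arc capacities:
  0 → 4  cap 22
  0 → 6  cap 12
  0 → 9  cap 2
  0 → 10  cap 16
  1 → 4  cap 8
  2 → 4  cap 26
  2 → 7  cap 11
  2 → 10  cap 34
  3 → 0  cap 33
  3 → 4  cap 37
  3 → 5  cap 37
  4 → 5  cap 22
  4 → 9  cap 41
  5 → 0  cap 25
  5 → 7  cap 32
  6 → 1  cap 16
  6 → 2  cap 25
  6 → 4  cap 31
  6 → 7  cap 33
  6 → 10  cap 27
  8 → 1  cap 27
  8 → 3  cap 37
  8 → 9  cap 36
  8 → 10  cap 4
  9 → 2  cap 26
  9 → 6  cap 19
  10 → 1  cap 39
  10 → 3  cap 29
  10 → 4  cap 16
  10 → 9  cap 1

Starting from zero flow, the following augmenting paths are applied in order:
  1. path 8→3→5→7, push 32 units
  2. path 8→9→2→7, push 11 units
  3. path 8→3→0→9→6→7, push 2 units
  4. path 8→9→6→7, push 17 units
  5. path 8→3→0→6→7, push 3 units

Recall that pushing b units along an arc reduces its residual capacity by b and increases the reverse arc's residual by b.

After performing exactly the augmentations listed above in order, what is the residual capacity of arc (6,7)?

Residual capacity of (6,7): 11

after path 1 (8→3→5→7, push 32): res(6,7)=33
after path 2 (8→9→2→7, push 11): res(6,7)=33
after path 3 (8→3→0→9→6→7, push 2): res(6,7)=31
after path 4 (8→9→6→7, push 17): res(6,7)=14
after path 5 (8→3→0→6→7, push 3): res(6,7)=11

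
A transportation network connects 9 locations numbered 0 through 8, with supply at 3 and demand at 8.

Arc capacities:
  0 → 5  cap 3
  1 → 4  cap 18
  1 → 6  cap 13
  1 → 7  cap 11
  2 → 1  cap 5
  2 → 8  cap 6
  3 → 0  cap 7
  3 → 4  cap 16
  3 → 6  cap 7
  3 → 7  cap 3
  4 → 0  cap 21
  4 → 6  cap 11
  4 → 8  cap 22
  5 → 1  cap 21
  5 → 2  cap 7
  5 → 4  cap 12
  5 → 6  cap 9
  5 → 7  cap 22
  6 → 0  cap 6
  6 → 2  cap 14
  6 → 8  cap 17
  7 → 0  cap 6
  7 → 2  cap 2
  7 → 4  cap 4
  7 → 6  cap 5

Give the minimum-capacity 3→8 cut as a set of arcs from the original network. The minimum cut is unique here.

Min-cut arcs: {(0,5), (3,4), (3,6), (3,7)} (total capacity 29)

augment #1: 3→4→8 push 16
augment #2: 3→6→8 push 7
augment #3: 3→7→2→8 push 2
augment #4: 3→7→4→8 push 1
augment #5: 3→0→5→2→8 push 3
max flow = 29; residual-reachable set from 3 gives S-side
cut edges (S→T): {(0,5), (3,4), (3,6), (3,7)} total cap 29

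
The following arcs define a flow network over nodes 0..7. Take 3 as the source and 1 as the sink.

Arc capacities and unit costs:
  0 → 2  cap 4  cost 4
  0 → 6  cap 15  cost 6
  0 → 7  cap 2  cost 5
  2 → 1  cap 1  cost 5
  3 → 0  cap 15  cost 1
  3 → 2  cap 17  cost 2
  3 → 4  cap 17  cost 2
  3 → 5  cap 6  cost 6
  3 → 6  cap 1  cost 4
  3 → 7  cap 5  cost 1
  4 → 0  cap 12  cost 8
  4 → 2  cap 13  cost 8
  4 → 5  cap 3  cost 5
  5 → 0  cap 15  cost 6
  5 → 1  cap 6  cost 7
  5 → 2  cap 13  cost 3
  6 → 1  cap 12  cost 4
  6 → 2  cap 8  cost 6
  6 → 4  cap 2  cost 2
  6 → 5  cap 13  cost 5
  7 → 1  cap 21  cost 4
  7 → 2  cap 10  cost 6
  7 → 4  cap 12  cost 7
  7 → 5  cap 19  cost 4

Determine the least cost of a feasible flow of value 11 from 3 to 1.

shortest-cost path #1: 3→7→1 push 5 @ unit cost 5 (adds 25)
shortest-cost path #2: 3→2→1 push 1 @ unit cost 7 (adds 7)
shortest-cost path #3: 3→6→1 push 1 @ unit cost 8 (adds 8)
shortest-cost path #4: 3→0→7→1 push 2 @ unit cost 10 (adds 20)
shortest-cost path #5: 3→0→6→1 push 2 @ unit cost 11 (adds 22)
total cost = 82

Minimum cost for 11 units: 82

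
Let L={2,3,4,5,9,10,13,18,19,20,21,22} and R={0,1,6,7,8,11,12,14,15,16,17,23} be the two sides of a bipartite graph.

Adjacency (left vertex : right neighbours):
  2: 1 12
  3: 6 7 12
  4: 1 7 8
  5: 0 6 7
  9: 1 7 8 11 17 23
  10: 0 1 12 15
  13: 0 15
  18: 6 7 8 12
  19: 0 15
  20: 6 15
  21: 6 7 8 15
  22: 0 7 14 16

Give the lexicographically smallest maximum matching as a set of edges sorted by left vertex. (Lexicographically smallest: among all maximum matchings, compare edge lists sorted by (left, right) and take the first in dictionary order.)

|M| = 9 (so the lex-smallest maximum matching has 9 edges)
process left vertices in ascending order; for each, take the smallest-labelled available neighbour that still permits 9 edges overall, or leave it unmatched if none does
lex-smallest matching: {2-1, 3-6, 4-7, 5-0, 9-11, 10-12, 13-15, 18-8, 22-14}

Lex-smallest maximum matching: {(2,1), (3,6), (4,7), (5,0), (9,11), (10,12), (13,15), (18,8), (22,14)}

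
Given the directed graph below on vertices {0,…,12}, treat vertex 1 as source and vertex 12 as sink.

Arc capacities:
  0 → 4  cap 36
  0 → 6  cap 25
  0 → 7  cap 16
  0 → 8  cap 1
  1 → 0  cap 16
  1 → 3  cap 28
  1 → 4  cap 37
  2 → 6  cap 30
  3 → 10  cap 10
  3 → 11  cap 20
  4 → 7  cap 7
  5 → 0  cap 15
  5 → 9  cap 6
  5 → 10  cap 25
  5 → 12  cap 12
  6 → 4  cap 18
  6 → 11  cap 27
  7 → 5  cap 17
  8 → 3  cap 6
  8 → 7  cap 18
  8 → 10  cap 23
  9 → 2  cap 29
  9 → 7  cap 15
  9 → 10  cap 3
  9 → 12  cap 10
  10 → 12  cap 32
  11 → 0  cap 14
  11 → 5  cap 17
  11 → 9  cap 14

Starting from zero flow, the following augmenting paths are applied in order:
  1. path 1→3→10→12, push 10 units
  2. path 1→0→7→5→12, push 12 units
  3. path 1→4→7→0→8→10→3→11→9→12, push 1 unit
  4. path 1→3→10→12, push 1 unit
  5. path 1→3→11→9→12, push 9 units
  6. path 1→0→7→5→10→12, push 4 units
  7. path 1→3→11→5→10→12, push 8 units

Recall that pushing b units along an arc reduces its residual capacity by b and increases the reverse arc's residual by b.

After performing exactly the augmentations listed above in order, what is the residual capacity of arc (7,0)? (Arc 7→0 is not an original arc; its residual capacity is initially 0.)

Residual capacity of (7,0): 15

after path 1 (1→3→10→12, push 10): res(7,0)=0
after path 2 (1→0→7→5→12, push 12): res(7,0)=12
after path 3 (1→4→7→0→8→10→3→11→9→12, push 1): res(7,0)=11
after path 4 (1→3→10→12, push 1): res(7,0)=11
after path 5 (1→3→11→9→12, push 9): res(7,0)=11
after path 6 (1→0→7→5→10→12, push 4): res(7,0)=15
after path 7 (1→3→11→5→10→12, push 8): res(7,0)=15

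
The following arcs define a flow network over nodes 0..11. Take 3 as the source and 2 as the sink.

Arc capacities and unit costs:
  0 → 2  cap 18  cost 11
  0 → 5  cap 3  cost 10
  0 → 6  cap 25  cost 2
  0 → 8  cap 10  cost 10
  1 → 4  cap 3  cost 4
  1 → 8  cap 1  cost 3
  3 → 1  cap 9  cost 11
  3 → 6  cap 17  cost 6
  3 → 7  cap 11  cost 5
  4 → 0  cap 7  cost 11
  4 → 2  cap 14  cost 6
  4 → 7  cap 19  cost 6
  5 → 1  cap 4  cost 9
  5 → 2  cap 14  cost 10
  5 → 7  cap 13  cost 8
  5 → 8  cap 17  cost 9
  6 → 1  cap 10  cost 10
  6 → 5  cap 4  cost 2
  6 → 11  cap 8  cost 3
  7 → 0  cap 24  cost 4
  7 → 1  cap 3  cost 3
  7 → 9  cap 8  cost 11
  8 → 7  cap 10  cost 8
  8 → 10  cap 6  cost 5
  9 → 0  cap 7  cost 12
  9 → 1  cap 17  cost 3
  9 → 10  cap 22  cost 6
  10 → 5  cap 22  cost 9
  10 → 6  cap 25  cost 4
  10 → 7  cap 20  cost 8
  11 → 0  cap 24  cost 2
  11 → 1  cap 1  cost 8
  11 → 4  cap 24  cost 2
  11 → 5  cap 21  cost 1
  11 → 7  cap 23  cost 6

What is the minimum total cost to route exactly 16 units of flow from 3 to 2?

shortest-cost path #1: 3→6→11→4→2 push 8 @ unit cost 17 (adds 136)
shortest-cost path #2: 3→7→1→4→2 push 3 @ unit cost 18 (adds 54)
shortest-cost path #3: 3→6→5→2 push 4 @ unit cost 18 (adds 72)
shortest-cost path #4: 3→7→0→2 push 1 @ unit cost 20 (adds 20)
total cost = 282

Minimum cost for 16 units: 282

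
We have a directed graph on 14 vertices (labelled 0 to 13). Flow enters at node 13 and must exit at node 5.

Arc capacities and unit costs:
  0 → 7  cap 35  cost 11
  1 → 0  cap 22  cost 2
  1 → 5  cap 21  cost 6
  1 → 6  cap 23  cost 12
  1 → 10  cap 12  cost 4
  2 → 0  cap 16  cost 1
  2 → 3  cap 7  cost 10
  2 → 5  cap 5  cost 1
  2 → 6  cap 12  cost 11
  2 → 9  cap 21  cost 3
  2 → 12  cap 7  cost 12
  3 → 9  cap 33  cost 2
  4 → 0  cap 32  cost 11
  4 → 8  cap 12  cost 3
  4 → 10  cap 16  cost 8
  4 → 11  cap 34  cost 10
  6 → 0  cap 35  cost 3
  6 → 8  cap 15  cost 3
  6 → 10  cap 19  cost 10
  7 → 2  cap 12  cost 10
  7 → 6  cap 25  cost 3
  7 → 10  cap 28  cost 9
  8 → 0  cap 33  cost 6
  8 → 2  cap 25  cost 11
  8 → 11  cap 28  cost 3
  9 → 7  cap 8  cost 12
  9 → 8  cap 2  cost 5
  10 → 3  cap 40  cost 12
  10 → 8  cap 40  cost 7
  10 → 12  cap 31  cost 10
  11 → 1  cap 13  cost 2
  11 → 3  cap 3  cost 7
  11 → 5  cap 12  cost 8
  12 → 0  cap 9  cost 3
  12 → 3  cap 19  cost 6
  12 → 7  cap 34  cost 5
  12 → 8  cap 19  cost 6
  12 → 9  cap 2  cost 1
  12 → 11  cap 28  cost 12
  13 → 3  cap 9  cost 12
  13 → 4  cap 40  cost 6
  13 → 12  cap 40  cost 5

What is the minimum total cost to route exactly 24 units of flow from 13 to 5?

shortest-cost path #1: 13→4→8→11→5 push 12 @ unit cost 20 (adds 240)
shortest-cost path #2: 13→12→7→2→5 push 5 @ unit cost 21 (adds 105)
shortest-cost path #3: 13→12→8→11→1→5 push 7 @ unit cost 22 (adds 154)
total cost = 499

Minimum cost for 24 units: 499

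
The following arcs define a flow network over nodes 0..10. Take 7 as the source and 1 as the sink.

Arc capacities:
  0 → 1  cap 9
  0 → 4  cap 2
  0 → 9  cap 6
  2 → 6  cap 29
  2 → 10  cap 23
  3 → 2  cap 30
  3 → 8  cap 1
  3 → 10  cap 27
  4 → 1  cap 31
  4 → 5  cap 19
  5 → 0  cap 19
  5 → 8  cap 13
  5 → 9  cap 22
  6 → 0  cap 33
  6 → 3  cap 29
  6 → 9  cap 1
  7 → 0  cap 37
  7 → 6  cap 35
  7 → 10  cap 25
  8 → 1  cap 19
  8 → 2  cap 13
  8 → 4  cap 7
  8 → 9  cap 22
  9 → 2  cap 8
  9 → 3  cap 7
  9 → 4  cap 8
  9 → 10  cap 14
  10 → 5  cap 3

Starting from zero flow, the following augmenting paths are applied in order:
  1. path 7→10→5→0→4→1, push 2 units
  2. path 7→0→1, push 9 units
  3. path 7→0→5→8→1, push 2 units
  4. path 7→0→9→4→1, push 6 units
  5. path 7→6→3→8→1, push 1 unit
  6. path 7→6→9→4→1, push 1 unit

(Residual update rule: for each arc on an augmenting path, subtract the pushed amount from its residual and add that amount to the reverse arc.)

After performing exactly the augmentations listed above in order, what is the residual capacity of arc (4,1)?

after path 1 (7→10→5→0→4→1, push 2): res(4,1)=29
after path 2 (7→0→1, push 9): res(4,1)=29
after path 3 (7→0→5→8→1, push 2): res(4,1)=29
after path 4 (7→0→9→4→1, push 6): res(4,1)=23
after path 5 (7→6→3→8→1, push 1): res(4,1)=23
after path 6 (7→6→9→4→1, push 1): res(4,1)=22

Residual capacity of (4,1): 22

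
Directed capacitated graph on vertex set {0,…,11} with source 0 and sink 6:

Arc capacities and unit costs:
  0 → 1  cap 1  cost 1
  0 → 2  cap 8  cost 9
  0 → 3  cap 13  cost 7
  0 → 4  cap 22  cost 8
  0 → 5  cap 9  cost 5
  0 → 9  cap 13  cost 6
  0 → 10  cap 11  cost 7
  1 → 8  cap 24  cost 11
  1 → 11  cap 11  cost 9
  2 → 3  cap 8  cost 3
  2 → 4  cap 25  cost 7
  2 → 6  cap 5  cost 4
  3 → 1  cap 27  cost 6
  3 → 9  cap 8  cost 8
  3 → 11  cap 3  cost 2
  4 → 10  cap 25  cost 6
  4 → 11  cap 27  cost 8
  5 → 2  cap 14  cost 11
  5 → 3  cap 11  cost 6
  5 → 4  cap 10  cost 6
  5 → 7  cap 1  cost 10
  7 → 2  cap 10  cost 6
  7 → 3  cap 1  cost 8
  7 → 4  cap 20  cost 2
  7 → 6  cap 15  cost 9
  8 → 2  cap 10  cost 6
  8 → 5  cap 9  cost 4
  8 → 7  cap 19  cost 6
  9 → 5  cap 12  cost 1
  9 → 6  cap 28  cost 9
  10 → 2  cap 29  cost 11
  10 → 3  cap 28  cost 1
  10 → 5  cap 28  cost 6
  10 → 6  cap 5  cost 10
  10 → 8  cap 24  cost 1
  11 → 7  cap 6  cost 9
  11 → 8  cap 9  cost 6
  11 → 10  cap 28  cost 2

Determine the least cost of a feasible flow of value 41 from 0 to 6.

shortest-cost path #1: 0→2→6 push 5 @ unit cost 13 (adds 65)
shortest-cost path #2: 0→9→6 push 13 @ unit cost 15 (adds 195)
shortest-cost path #3: 0→10→6 push 5 @ unit cost 17 (adds 85)
shortest-cost path #4: 0→10→8→7→6 push 6 @ unit cost 23 (adds 138)
shortest-cost path #5: 0→5→7→6 push 1 @ unit cost 24 (adds 24)
shortest-cost path #6: 0→3→9→6 push 8 @ unit cost 24 (adds 192)
shortest-cost path #7: 0→1→8→7→6 push 1 @ unit cost 27 (adds 27)
shortest-cost path #8: 0→3→11→7→6 push 2 @ unit cost 27 (adds 54)
total cost = 780

Minimum cost for 41 units: 780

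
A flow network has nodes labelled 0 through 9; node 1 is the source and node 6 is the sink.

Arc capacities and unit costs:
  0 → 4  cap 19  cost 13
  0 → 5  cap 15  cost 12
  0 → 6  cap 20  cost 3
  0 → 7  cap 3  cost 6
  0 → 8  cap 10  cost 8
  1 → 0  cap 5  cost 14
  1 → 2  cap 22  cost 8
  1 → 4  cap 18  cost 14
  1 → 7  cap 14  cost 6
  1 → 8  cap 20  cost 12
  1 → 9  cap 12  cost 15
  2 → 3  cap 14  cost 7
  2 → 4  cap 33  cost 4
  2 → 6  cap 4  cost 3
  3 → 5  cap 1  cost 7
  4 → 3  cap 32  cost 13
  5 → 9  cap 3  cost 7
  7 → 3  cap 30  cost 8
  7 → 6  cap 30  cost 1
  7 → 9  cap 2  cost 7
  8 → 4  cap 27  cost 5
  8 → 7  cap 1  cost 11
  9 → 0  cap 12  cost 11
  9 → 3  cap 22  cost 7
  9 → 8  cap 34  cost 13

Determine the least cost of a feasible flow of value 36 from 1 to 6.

shortest-cost path #1: 1→7→6 push 14 @ unit cost 7 (adds 98)
shortest-cost path #2: 1→2→6 push 4 @ unit cost 11 (adds 44)
shortest-cost path #3: 1→0→6 push 5 @ unit cost 17 (adds 85)
shortest-cost path #4: 1→8→7→6 push 1 @ unit cost 24 (adds 24)
shortest-cost path #5: 1→9→0→6 push 12 @ unit cost 29 (adds 348)
total cost = 599

Minimum cost for 36 units: 599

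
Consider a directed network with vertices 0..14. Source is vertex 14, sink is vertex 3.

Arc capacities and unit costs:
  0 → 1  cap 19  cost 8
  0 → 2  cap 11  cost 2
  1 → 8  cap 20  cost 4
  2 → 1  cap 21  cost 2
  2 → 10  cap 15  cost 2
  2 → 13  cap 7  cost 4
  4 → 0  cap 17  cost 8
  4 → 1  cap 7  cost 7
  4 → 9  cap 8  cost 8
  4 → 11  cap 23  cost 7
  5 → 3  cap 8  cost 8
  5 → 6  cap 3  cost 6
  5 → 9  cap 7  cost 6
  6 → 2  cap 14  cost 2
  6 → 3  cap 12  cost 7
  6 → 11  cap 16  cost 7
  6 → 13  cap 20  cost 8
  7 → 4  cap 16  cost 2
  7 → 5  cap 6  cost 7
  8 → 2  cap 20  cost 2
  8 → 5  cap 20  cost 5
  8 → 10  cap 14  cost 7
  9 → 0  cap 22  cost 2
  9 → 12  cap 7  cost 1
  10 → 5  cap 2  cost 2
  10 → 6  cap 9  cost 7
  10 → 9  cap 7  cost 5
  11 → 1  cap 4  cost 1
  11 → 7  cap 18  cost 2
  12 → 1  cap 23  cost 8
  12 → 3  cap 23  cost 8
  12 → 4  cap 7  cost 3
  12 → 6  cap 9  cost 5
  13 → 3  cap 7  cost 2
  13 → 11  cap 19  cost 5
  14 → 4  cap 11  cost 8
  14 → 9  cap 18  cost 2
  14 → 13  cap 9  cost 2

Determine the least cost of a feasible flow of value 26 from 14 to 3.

Minimum cost for 26 units: 363

shortest-cost path #1: 14→13→3 push 7 @ unit cost 4 (adds 28)
shortest-cost path #2: 14→9→12→3 push 7 @ unit cost 11 (adds 77)
shortest-cost path #3: 14→9→0→2→10→5→3 push 2 @ unit cost 18 (adds 36)
shortest-cost path #4: 14→9→0→2→10→6→3 push 9 @ unit cost 22 (adds 198)
shortest-cost path #5: 14→13→11→7→5→3 push 1 @ unit cost 24 (adds 24)
total cost = 363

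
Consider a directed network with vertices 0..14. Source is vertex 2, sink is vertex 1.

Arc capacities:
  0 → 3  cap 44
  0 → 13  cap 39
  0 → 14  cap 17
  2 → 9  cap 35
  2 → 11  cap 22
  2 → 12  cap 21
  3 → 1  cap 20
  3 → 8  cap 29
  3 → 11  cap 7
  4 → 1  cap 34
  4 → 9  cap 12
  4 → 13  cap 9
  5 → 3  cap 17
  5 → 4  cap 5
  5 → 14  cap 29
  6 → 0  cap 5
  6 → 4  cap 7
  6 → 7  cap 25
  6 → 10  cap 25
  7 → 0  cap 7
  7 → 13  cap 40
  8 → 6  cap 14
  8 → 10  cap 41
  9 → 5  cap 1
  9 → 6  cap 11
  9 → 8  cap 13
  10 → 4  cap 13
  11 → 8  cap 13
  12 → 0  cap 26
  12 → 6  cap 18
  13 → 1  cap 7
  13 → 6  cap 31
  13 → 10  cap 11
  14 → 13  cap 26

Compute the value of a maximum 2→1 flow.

augment #1: 2→9→5→3→1 bottleneck 1, total now 1
augment #2: 2→9→6→4→1 bottleneck 7, total now 8
augment #3: 2→12→0→3→1 bottleneck 19, total now 27
augment #4: 2→12→0→13→1 bottleneck 2, total now 29
augment #5: 2→9→6→0→13→1 bottleneck 4, total now 33
augment #6: 2→9→8→10→4→1 bottleneck 13, total now 46
augment #7: 2→11→8→6→0→13→1 bottleneck 1, total now 47
augment #8: 2→11→8→6→7→0→3→5→4→1 bottleneck 1, total now 48

Maximum flow value: 48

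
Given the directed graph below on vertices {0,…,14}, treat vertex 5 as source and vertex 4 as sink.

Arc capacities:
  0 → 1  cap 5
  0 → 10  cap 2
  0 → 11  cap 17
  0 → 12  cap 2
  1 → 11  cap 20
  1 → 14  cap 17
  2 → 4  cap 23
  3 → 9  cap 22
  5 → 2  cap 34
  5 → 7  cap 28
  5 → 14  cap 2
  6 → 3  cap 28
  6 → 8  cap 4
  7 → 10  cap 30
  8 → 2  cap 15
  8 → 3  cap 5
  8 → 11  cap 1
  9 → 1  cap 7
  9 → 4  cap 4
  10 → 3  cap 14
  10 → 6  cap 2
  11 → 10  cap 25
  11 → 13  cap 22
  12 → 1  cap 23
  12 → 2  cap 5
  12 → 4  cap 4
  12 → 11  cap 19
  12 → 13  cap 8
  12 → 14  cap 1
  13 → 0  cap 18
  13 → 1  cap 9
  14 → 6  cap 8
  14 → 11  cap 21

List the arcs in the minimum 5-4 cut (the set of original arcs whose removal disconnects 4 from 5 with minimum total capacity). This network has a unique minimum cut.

Min-cut arcs: {(0,12), (2,4), (9,4)} (total capacity 29)

augment #1: 5→2→4 push 23
augment #2: 5→7→10→3→9→4 push 4
augment #3: 5→14→11→13→0→12→4 push 2
max flow = 29; residual-reachable set from 5 gives S-side
cut edges (S→T): {(0,12), (2,4), (9,4)} total cap 29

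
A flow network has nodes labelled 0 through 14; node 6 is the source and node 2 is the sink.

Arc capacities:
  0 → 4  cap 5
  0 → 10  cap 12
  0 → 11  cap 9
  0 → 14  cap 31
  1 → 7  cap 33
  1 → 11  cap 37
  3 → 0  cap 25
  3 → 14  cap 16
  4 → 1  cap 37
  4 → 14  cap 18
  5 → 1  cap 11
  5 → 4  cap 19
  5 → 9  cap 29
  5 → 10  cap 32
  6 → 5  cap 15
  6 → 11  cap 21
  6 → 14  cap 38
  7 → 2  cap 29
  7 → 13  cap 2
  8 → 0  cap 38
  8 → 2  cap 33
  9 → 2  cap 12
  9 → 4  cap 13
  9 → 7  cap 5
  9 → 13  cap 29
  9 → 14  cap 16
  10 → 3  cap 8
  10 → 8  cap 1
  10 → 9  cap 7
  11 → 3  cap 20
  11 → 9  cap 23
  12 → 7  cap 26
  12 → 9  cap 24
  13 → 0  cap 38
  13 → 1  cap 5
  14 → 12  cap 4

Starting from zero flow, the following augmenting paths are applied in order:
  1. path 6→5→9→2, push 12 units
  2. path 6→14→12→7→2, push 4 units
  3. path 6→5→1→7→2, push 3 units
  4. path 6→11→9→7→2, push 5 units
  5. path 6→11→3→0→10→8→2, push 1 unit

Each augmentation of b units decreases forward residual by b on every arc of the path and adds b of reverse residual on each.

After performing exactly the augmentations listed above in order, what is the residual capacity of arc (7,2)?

Residual capacity of (7,2): 17

after path 1 (6→5→9→2, push 12): res(7,2)=29
after path 2 (6→14→12→7→2, push 4): res(7,2)=25
after path 3 (6→5→1→7→2, push 3): res(7,2)=22
after path 4 (6→11→9→7→2, push 5): res(7,2)=17
after path 5 (6→11→3→0→10→8→2, push 1): res(7,2)=17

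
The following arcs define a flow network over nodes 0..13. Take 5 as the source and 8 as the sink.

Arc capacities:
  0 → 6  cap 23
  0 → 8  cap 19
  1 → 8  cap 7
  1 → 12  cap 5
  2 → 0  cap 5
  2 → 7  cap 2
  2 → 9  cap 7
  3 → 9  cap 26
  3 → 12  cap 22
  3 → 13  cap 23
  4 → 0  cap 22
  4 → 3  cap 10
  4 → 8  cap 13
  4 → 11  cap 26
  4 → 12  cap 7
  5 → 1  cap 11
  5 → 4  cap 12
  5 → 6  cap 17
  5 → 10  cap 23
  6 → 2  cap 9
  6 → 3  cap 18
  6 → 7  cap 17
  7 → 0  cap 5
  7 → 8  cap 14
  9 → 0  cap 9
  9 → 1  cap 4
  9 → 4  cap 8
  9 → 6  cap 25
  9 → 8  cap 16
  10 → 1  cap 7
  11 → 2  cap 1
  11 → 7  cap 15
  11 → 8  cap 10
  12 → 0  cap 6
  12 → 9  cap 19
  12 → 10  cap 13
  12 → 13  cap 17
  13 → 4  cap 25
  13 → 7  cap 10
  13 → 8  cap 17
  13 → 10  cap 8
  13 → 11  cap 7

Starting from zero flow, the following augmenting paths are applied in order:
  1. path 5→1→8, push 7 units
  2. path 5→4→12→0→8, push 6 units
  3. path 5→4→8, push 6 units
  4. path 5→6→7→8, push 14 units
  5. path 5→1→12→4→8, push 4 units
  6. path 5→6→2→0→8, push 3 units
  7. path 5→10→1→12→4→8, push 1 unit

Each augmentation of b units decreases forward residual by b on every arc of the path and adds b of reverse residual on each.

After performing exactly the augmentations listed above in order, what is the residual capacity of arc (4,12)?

Residual capacity of (4,12): 6

after path 1 (5→1→8, push 7): res(4,12)=7
after path 2 (5→4→12→0→8, push 6): res(4,12)=1
after path 3 (5→4→8, push 6): res(4,12)=1
after path 4 (5→6→7→8, push 14): res(4,12)=1
after path 5 (5→1→12→4→8, push 4): res(4,12)=5
after path 6 (5→6→2→0→8, push 3): res(4,12)=5
after path 7 (5→10→1→12→4→8, push 1): res(4,12)=6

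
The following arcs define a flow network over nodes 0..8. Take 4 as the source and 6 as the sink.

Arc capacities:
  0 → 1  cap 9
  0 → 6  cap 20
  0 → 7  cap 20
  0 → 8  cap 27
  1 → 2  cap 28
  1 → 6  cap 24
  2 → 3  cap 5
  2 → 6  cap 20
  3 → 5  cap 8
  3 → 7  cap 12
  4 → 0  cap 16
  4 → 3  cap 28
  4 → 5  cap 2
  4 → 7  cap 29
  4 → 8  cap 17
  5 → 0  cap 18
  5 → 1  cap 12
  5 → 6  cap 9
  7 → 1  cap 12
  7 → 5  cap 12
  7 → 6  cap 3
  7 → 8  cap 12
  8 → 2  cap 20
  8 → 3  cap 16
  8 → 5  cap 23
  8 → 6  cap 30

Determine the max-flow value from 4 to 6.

Maximum flow value: 82

augment #1: 4→0→6 bottleneck 16, total now 16
augment #2: 4→5→6 bottleneck 2, total now 18
augment #3: 4→7→6 bottleneck 3, total now 21
augment #4: 4→8→6 bottleneck 17, total now 38
augment #5: 4→3→5→6 bottleneck 7, total now 45
augment #6: 4→7→1→6 bottleneck 12, total now 57
augment #7: 4→7→8→6 bottleneck 12, total now 69
augment #8: 4→3→5→0→6 bottleneck 1, total now 70
augment #9: 4→7→5→0→6 bottleneck 2, total now 72
augment #10: 4→3→7→5→0→6 bottleneck 1, total now 73
augment #11: 4→3→7→5→1→6 bottleneck 9, total now 82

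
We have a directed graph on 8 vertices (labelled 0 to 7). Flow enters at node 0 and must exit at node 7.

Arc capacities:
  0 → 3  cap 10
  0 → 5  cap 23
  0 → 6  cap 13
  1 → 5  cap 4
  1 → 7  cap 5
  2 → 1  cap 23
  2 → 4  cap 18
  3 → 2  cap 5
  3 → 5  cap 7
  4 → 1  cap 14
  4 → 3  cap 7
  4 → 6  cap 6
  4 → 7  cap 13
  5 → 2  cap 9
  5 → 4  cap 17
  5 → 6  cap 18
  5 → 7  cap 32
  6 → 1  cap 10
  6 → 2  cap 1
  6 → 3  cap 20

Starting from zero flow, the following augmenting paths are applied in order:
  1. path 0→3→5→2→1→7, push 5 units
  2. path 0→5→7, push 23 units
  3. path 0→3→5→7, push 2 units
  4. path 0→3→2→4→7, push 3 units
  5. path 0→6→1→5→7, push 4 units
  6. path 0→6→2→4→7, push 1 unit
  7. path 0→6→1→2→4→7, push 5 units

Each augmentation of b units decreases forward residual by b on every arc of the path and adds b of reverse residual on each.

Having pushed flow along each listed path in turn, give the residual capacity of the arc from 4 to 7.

after path 1 (0→3→5→2→1→7, push 5): res(4,7)=13
after path 2 (0→5→7, push 23): res(4,7)=13
after path 3 (0→3→5→7, push 2): res(4,7)=13
after path 4 (0→3→2→4→7, push 3): res(4,7)=10
after path 5 (0→6→1→5→7, push 4): res(4,7)=10
after path 6 (0→6→2→4→7, push 1): res(4,7)=9
after path 7 (0→6→1→2→4→7, push 5): res(4,7)=4

Residual capacity of (4,7): 4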